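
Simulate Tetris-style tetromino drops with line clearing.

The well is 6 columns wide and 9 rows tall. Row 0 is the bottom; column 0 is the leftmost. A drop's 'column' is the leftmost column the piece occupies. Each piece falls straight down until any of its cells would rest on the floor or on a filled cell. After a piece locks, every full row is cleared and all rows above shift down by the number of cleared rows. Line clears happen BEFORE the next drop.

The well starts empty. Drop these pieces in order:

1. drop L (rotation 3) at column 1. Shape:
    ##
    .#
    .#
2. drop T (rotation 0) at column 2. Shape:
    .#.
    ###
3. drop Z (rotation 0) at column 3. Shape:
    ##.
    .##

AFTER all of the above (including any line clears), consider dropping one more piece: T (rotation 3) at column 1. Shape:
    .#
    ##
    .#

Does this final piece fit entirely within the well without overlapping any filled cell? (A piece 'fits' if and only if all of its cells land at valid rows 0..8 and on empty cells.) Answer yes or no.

Answer: yes

Derivation:
Drop 1: L rot3 at col 1 lands with bottom-row=0; cleared 0 line(s) (total 0); column heights now [0 3 3 0 0 0], max=3
Drop 2: T rot0 at col 2 lands with bottom-row=3; cleared 0 line(s) (total 0); column heights now [0 3 4 5 4 0], max=5
Drop 3: Z rot0 at col 3 lands with bottom-row=4; cleared 0 line(s) (total 0); column heights now [0 3 4 6 6 5], max=6
Test piece T rot3 at col 1 (width 2): heights before test = [0 3 4 6 6 5]; fits = True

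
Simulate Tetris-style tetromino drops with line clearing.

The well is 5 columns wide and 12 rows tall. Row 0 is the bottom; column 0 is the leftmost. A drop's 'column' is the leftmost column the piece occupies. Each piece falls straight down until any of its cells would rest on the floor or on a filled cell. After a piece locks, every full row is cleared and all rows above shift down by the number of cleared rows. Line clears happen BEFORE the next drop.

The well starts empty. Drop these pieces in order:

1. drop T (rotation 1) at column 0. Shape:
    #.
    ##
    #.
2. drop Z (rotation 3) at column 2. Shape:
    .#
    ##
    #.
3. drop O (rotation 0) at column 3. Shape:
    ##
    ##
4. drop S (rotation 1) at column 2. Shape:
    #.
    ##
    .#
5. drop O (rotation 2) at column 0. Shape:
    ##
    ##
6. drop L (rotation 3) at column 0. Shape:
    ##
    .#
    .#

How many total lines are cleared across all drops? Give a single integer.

Answer: 0

Derivation:
Drop 1: T rot1 at col 0 lands with bottom-row=0; cleared 0 line(s) (total 0); column heights now [3 2 0 0 0], max=3
Drop 2: Z rot3 at col 2 lands with bottom-row=0; cleared 0 line(s) (total 0); column heights now [3 2 2 3 0], max=3
Drop 3: O rot0 at col 3 lands with bottom-row=3; cleared 0 line(s) (total 0); column heights now [3 2 2 5 5], max=5
Drop 4: S rot1 at col 2 lands with bottom-row=5; cleared 0 line(s) (total 0); column heights now [3 2 8 7 5], max=8
Drop 5: O rot2 at col 0 lands with bottom-row=3; cleared 0 line(s) (total 0); column heights now [5 5 8 7 5], max=8
Drop 6: L rot3 at col 0 lands with bottom-row=5; cleared 0 line(s) (total 0); column heights now [8 8 8 7 5], max=8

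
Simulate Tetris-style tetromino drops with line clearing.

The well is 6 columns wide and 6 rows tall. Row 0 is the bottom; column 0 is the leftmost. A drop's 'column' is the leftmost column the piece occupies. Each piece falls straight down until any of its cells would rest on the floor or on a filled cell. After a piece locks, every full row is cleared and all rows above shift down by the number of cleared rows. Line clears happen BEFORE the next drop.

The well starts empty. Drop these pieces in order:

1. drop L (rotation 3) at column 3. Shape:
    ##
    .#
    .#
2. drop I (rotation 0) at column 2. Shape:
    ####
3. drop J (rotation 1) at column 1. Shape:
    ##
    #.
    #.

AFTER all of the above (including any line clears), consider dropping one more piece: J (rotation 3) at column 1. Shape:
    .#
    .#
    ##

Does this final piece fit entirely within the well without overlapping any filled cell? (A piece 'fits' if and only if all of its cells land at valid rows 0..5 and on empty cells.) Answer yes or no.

Drop 1: L rot3 at col 3 lands with bottom-row=0; cleared 0 line(s) (total 0); column heights now [0 0 0 3 3 0], max=3
Drop 2: I rot0 at col 2 lands with bottom-row=3; cleared 0 line(s) (total 0); column heights now [0 0 4 4 4 4], max=4
Drop 3: J rot1 at col 1 lands with bottom-row=2; cleared 0 line(s) (total 0); column heights now [0 5 5 4 4 4], max=5
Test piece J rot3 at col 1 (width 2): heights before test = [0 5 5 4 4 4]; fits = False

Answer: no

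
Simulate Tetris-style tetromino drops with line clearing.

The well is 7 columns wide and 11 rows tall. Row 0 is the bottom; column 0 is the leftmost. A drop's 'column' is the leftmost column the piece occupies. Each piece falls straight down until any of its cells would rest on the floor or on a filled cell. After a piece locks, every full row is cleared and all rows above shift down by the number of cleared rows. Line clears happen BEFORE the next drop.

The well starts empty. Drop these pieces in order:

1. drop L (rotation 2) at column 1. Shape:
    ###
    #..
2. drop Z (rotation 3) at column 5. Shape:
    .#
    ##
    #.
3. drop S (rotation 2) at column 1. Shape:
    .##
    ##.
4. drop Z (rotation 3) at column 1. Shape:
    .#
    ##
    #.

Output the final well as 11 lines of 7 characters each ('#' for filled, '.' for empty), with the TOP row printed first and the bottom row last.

Answer: .......
.......
.......
.......
.......
..#....
.##....
.###...
.##...#
.###.##
.#...#.

Derivation:
Drop 1: L rot2 at col 1 lands with bottom-row=0; cleared 0 line(s) (total 0); column heights now [0 2 2 2 0 0 0], max=2
Drop 2: Z rot3 at col 5 lands with bottom-row=0; cleared 0 line(s) (total 0); column heights now [0 2 2 2 0 2 3], max=3
Drop 3: S rot2 at col 1 lands with bottom-row=2; cleared 0 line(s) (total 0); column heights now [0 3 4 4 0 2 3], max=4
Drop 4: Z rot3 at col 1 lands with bottom-row=3; cleared 0 line(s) (total 0); column heights now [0 5 6 4 0 2 3], max=6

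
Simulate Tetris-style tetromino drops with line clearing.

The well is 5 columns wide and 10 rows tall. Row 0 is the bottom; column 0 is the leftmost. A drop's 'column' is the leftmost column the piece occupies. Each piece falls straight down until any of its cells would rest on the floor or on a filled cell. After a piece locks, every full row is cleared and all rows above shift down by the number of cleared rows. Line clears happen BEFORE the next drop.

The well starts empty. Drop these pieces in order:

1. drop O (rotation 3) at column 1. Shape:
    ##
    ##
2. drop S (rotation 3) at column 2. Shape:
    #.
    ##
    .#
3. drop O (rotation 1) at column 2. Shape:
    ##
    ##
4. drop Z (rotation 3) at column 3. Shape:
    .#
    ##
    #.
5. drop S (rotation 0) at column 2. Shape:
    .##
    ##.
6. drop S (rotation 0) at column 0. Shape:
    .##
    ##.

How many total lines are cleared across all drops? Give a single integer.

Drop 1: O rot3 at col 1 lands with bottom-row=0; cleared 0 line(s) (total 0); column heights now [0 2 2 0 0], max=2
Drop 2: S rot3 at col 2 lands with bottom-row=1; cleared 0 line(s) (total 0); column heights now [0 2 4 3 0], max=4
Drop 3: O rot1 at col 2 lands with bottom-row=4; cleared 0 line(s) (total 0); column heights now [0 2 6 6 0], max=6
Drop 4: Z rot3 at col 3 lands with bottom-row=6; cleared 0 line(s) (total 0); column heights now [0 2 6 8 9], max=9
Drop 5: S rot0 at col 2 lands with bottom-row=8; cleared 0 line(s) (total 0); column heights now [0 2 9 10 10], max=10
Drop 6: S rot0 at col 0 lands with bottom-row=8; cleared 1 line(s) (total 1); column heights now [0 9 9 9 9], max=9

Answer: 1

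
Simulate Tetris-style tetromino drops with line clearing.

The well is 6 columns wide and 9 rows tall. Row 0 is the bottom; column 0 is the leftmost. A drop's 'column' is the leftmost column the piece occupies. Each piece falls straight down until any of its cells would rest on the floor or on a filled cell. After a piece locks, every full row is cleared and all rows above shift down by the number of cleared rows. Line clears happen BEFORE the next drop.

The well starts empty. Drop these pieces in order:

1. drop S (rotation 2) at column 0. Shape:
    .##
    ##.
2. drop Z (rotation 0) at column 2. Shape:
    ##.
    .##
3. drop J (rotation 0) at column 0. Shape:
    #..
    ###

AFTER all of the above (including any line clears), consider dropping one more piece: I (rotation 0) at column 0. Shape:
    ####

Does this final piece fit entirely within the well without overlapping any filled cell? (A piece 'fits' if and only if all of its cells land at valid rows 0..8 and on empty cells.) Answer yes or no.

Drop 1: S rot2 at col 0 lands with bottom-row=0; cleared 0 line(s) (total 0); column heights now [1 2 2 0 0 0], max=2
Drop 2: Z rot0 at col 2 lands with bottom-row=1; cleared 0 line(s) (total 0); column heights now [1 2 3 3 2 0], max=3
Drop 3: J rot0 at col 0 lands with bottom-row=3; cleared 0 line(s) (total 0); column heights now [5 4 4 3 2 0], max=5
Test piece I rot0 at col 0 (width 4): heights before test = [5 4 4 3 2 0]; fits = True

Answer: yes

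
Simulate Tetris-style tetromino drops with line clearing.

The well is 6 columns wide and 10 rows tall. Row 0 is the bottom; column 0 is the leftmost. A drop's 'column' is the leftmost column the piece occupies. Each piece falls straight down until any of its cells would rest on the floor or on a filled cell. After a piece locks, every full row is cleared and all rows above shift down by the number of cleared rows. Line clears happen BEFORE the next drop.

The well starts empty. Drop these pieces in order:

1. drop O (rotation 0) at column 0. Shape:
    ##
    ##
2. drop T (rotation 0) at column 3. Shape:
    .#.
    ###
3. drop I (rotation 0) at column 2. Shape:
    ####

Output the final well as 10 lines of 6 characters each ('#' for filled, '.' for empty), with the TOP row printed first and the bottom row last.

Drop 1: O rot0 at col 0 lands with bottom-row=0; cleared 0 line(s) (total 0); column heights now [2 2 0 0 0 0], max=2
Drop 2: T rot0 at col 3 lands with bottom-row=0; cleared 0 line(s) (total 0); column heights now [2 2 0 1 2 1], max=2
Drop 3: I rot0 at col 2 lands with bottom-row=2; cleared 0 line(s) (total 0); column heights now [2 2 3 3 3 3], max=3

Answer: ......
......
......
......
......
......
......
..####
##..#.
##.###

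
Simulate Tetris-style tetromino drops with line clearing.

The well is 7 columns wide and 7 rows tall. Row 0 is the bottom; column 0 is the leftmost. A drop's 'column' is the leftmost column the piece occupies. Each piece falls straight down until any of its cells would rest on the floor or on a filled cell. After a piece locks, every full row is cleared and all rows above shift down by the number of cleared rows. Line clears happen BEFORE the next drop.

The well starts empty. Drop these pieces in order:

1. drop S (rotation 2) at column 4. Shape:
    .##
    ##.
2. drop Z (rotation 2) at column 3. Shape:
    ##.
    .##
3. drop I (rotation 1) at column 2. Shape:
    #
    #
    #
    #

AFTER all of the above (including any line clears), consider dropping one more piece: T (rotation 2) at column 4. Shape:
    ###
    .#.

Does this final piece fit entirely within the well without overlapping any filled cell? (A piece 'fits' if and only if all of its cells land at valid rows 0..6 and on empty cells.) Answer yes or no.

Answer: yes

Derivation:
Drop 1: S rot2 at col 4 lands with bottom-row=0; cleared 0 line(s) (total 0); column heights now [0 0 0 0 1 2 2], max=2
Drop 2: Z rot2 at col 3 lands with bottom-row=2; cleared 0 line(s) (total 0); column heights now [0 0 0 4 4 3 2], max=4
Drop 3: I rot1 at col 2 lands with bottom-row=0; cleared 0 line(s) (total 0); column heights now [0 0 4 4 4 3 2], max=4
Test piece T rot2 at col 4 (width 3): heights before test = [0 0 4 4 4 3 2]; fits = True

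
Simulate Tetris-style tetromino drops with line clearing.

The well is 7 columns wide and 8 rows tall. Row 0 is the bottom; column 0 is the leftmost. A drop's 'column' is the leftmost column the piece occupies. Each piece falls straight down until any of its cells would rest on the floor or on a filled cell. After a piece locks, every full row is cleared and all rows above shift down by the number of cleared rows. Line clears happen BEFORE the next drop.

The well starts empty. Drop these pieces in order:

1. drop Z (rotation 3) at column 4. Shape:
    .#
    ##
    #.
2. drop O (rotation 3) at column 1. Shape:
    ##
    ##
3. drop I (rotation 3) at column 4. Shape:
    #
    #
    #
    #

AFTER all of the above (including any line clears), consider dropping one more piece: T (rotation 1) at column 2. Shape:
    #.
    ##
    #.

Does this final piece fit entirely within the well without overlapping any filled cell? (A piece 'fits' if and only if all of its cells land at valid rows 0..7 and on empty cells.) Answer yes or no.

Answer: yes

Derivation:
Drop 1: Z rot3 at col 4 lands with bottom-row=0; cleared 0 line(s) (total 0); column heights now [0 0 0 0 2 3 0], max=3
Drop 2: O rot3 at col 1 lands with bottom-row=0; cleared 0 line(s) (total 0); column heights now [0 2 2 0 2 3 0], max=3
Drop 3: I rot3 at col 4 lands with bottom-row=2; cleared 0 line(s) (total 0); column heights now [0 2 2 0 6 3 0], max=6
Test piece T rot1 at col 2 (width 2): heights before test = [0 2 2 0 6 3 0]; fits = True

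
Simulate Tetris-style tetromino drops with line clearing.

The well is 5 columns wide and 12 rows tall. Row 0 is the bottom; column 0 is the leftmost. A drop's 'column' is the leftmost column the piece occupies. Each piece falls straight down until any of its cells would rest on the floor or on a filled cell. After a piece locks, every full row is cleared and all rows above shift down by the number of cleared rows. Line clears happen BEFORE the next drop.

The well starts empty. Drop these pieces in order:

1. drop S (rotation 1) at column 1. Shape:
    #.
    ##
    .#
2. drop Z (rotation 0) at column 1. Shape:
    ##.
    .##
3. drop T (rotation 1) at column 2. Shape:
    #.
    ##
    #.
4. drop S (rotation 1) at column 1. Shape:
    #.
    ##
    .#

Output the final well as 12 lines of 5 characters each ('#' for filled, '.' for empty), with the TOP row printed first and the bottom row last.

Answer: .....
.....
.#...
.##..
..#..
..#..
..##.
..#..
.##..
.###.
.##..
..#..

Derivation:
Drop 1: S rot1 at col 1 lands with bottom-row=0; cleared 0 line(s) (total 0); column heights now [0 3 2 0 0], max=3
Drop 2: Z rot0 at col 1 lands with bottom-row=2; cleared 0 line(s) (total 0); column heights now [0 4 4 3 0], max=4
Drop 3: T rot1 at col 2 lands with bottom-row=4; cleared 0 line(s) (total 0); column heights now [0 4 7 6 0], max=7
Drop 4: S rot1 at col 1 lands with bottom-row=7; cleared 0 line(s) (total 0); column heights now [0 10 9 6 0], max=10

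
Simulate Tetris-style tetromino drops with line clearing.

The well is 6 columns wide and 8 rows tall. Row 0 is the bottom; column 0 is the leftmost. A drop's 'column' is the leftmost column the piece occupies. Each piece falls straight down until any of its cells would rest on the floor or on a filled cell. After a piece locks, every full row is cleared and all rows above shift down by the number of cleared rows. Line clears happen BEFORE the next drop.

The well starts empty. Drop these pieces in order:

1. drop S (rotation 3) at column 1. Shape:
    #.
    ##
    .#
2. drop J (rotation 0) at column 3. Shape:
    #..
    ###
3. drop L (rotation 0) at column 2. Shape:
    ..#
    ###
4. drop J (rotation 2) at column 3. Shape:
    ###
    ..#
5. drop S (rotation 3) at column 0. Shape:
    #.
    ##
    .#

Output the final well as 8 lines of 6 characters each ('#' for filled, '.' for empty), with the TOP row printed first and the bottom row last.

Drop 1: S rot3 at col 1 lands with bottom-row=0; cleared 0 line(s) (total 0); column heights now [0 3 2 0 0 0], max=3
Drop 2: J rot0 at col 3 lands with bottom-row=0; cleared 0 line(s) (total 0); column heights now [0 3 2 2 1 1], max=3
Drop 3: L rot0 at col 2 lands with bottom-row=2; cleared 0 line(s) (total 0); column heights now [0 3 3 3 4 1], max=4
Drop 4: J rot2 at col 3 lands with bottom-row=3; cleared 0 line(s) (total 0); column heights now [0 3 3 5 5 5], max=5
Drop 5: S rot3 at col 0 lands with bottom-row=3; cleared 0 line(s) (total 0); column heights now [6 5 3 5 5 5], max=6

Answer: ......
......
#.....
##.###
.#..##
.####.
.###..
..####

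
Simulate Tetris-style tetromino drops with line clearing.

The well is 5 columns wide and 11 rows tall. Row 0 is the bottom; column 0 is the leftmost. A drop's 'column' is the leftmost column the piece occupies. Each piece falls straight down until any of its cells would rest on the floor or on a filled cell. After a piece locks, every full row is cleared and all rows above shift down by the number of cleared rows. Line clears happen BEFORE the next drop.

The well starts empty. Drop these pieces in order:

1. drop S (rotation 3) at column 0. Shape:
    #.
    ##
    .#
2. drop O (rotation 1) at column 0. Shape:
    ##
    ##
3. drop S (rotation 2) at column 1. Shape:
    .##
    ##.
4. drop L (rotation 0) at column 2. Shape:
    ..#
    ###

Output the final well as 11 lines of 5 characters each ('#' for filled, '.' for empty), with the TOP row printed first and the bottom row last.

Drop 1: S rot3 at col 0 lands with bottom-row=0; cleared 0 line(s) (total 0); column heights now [3 2 0 0 0], max=3
Drop 2: O rot1 at col 0 lands with bottom-row=3; cleared 0 line(s) (total 0); column heights now [5 5 0 0 0], max=5
Drop 3: S rot2 at col 1 lands with bottom-row=5; cleared 0 line(s) (total 0); column heights now [5 6 7 7 0], max=7
Drop 4: L rot0 at col 2 lands with bottom-row=7; cleared 0 line(s) (total 0); column heights now [5 6 8 8 9], max=9

Answer: .....
.....
....#
..###
..##.
.##..
##...
##...
#....
##...
.#...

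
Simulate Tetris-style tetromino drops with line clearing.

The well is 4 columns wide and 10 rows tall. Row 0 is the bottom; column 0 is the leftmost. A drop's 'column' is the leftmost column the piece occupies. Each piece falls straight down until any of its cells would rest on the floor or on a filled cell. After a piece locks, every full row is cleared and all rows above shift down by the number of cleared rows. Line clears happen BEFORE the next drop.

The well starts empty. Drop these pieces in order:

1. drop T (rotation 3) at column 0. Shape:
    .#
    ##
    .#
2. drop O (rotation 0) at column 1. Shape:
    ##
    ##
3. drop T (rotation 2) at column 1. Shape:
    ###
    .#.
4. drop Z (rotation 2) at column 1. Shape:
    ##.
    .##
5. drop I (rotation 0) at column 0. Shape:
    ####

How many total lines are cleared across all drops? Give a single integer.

Answer: 1

Derivation:
Drop 1: T rot3 at col 0 lands with bottom-row=0; cleared 0 line(s) (total 0); column heights now [2 3 0 0], max=3
Drop 2: O rot0 at col 1 lands with bottom-row=3; cleared 0 line(s) (total 0); column heights now [2 5 5 0], max=5
Drop 3: T rot2 at col 1 lands with bottom-row=5; cleared 0 line(s) (total 0); column heights now [2 7 7 7], max=7
Drop 4: Z rot2 at col 1 lands with bottom-row=7; cleared 0 line(s) (total 0); column heights now [2 9 9 8], max=9
Drop 5: I rot0 at col 0 lands with bottom-row=9; cleared 1 line(s) (total 1); column heights now [2 9 9 8], max=9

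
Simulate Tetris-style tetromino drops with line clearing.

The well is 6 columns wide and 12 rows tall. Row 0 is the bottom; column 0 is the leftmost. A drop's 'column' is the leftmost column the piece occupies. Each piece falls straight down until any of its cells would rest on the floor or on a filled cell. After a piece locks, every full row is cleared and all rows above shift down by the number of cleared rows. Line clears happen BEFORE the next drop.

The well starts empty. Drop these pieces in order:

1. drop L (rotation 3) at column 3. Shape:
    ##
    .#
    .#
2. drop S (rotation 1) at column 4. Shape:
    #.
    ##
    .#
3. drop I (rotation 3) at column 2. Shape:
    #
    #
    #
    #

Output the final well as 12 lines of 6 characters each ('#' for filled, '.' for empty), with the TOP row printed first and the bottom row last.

Drop 1: L rot3 at col 3 lands with bottom-row=0; cleared 0 line(s) (total 0); column heights now [0 0 0 3 3 0], max=3
Drop 2: S rot1 at col 4 lands with bottom-row=2; cleared 0 line(s) (total 0); column heights now [0 0 0 3 5 4], max=5
Drop 3: I rot3 at col 2 lands with bottom-row=0; cleared 0 line(s) (total 0); column heights now [0 0 4 3 5 4], max=5

Answer: ......
......
......
......
......
......
......
....#.
..#.##
..####
..#.#.
..#.#.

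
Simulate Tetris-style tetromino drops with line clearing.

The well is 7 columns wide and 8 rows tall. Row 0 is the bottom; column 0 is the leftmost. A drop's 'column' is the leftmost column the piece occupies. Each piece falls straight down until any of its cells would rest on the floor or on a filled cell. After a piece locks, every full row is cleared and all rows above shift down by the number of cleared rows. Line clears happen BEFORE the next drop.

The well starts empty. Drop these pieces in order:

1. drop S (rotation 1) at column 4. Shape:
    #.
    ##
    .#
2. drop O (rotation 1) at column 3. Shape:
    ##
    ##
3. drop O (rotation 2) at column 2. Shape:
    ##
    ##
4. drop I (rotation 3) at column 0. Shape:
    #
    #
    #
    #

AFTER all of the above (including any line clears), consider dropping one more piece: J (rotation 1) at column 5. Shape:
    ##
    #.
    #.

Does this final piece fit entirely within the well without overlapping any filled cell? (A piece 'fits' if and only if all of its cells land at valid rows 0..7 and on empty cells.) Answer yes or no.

Drop 1: S rot1 at col 4 lands with bottom-row=0; cleared 0 line(s) (total 0); column heights now [0 0 0 0 3 2 0], max=3
Drop 2: O rot1 at col 3 lands with bottom-row=3; cleared 0 line(s) (total 0); column heights now [0 0 0 5 5 2 0], max=5
Drop 3: O rot2 at col 2 lands with bottom-row=5; cleared 0 line(s) (total 0); column heights now [0 0 7 7 5 2 0], max=7
Drop 4: I rot3 at col 0 lands with bottom-row=0; cleared 0 line(s) (total 0); column heights now [4 0 7 7 5 2 0], max=7
Test piece J rot1 at col 5 (width 2): heights before test = [4 0 7 7 5 2 0]; fits = True

Answer: yes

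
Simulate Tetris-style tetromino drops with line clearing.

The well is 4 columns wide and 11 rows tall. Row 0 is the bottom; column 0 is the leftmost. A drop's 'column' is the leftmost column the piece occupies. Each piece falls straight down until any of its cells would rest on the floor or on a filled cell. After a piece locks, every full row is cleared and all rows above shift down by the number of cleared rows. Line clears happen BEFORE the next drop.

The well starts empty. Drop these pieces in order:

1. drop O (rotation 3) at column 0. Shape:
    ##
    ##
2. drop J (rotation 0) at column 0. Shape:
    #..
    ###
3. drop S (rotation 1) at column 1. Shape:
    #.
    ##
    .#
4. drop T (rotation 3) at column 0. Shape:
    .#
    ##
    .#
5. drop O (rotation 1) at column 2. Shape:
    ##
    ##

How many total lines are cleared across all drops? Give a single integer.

Answer: 0

Derivation:
Drop 1: O rot3 at col 0 lands with bottom-row=0; cleared 0 line(s) (total 0); column heights now [2 2 0 0], max=2
Drop 2: J rot0 at col 0 lands with bottom-row=2; cleared 0 line(s) (total 0); column heights now [4 3 3 0], max=4
Drop 3: S rot1 at col 1 lands with bottom-row=3; cleared 0 line(s) (total 0); column heights now [4 6 5 0], max=6
Drop 4: T rot3 at col 0 lands with bottom-row=6; cleared 0 line(s) (total 0); column heights now [8 9 5 0], max=9
Drop 5: O rot1 at col 2 lands with bottom-row=5; cleared 0 line(s) (total 0); column heights now [8 9 7 7], max=9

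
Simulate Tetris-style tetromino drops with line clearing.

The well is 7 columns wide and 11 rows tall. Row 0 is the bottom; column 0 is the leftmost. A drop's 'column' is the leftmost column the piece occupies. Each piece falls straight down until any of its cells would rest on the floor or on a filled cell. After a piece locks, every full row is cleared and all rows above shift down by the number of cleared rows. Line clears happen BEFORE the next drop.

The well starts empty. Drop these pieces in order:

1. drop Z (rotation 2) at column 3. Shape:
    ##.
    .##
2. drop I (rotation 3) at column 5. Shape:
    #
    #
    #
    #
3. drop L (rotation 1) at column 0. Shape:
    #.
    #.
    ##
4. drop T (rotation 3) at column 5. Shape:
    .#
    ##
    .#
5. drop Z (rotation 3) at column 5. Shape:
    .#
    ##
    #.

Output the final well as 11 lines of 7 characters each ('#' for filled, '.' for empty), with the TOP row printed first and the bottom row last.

Answer: .......
.......
......#
.....##
.....##
.....##
.....##
.....#.
#....#.
#..###.
##..##.

Derivation:
Drop 1: Z rot2 at col 3 lands with bottom-row=0; cleared 0 line(s) (total 0); column heights now [0 0 0 2 2 1 0], max=2
Drop 2: I rot3 at col 5 lands with bottom-row=1; cleared 0 line(s) (total 0); column heights now [0 0 0 2 2 5 0], max=5
Drop 3: L rot1 at col 0 lands with bottom-row=0; cleared 0 line(s) (total 0); column heights now [3 1 0 2 2 5 0], max=5
Drop 4: T rot3 at col 5 lands with bottom-row=4; cleared 0 line(s) (total 0); column heights now [3 1 0 2 2 6 7], max=7
Drop 5: Z rot3 at col 5 lands with bottom-row=6; cleared 0 line(s) (total 0); column heights now [3 1 0 2 2 8 9], max=9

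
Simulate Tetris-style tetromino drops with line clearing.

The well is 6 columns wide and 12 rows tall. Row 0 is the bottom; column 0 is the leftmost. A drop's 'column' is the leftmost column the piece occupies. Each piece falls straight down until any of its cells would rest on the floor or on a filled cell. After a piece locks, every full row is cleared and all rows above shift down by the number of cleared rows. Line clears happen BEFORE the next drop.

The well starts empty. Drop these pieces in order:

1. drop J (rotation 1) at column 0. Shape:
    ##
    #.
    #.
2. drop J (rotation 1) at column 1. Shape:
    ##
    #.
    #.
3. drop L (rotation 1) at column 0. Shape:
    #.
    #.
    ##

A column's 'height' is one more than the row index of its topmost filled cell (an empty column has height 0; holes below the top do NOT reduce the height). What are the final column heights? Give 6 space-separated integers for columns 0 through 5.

Answer: 9 7 6 0 0 0

Derivation:
Drop 1: J rot1 at col 0 lands with bottom-row=0; cleared 0 line(s) (total 0); column heights now [3 3 0 0 0 0], max=3
Drop 2: J rot1 at col 1 lands with bottom-row=3; cleared 0 line(s) (total 0); column heights now [3 6 6 0 0 0], max=6
Drop 3: L rot1 at col 0 lands with bottom-row=6; cleared 0 line(s) (total 0); column heights now [9 7 6 0 0 0], max=9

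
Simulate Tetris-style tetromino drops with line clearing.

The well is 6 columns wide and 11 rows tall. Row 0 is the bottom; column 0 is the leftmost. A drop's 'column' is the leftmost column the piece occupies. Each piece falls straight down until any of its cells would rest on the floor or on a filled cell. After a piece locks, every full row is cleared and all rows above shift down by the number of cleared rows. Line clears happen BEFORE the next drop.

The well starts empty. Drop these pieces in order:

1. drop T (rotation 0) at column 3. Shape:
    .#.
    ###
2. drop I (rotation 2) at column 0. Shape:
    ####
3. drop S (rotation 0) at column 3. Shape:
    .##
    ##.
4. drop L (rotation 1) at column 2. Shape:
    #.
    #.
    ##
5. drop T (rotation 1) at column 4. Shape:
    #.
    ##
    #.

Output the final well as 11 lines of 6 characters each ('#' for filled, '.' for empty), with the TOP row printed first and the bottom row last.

Drop 1: T rot0 at col 3 lands with bottom-row=0; cleared 0 line(s) (total 0); column heights now [0 0 0 1 2 1], max=2
Drop 2: I rot2 at col 0 lands with bottom-row=1; cleared 0 line(s) (total 0); column heights now [2 2 2 2 2 1], max=2
Drop 3: S rot0 at col 3 lands with bottom-row=2; cleared 0 line(s) (total 0); column heights now [2 2 2 3 4 4], max=4
Drop 4: L rot1 at col 2 lands with bottom-row=3; cleared 0 line(s) (total 0); column heights now [2 2 6 4 4 4], max=6
Drop 5: T rot1 at col 4 lands with bottom-row=4; cleared 0 line(s) (total 0); column heights now [2 2 6 4 7 6], max=7

Answer: ......
......
......
......
....#.
..#.##
..#.#.
..####
...##.
#####.
...###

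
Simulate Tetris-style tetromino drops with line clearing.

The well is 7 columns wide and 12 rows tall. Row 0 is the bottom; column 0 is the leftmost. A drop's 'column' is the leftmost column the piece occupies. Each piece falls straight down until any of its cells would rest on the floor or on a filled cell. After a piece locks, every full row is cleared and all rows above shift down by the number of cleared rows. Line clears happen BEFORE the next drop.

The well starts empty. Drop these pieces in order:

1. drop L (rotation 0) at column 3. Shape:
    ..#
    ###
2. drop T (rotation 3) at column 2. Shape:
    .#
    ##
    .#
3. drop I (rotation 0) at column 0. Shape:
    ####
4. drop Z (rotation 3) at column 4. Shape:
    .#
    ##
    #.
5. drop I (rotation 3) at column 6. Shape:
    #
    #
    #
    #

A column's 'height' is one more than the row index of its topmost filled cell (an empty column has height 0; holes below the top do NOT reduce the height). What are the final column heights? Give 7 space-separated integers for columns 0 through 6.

Drop 1: L rot0 at col 3 lands with bottom-row=0; cleared 0 line(s) (total 0); column heights now [0 0 0 1 1 2 0], max=2
Drop 2: T rot3 at col 2 lands with bottom-row=1; cleared 0 line(s) (total 0); column heights now [0 0 3 4 1 2 0], max=4
Drop 3: I rot0 at col 0 lands with bottom-row=4; cleared 0 line(s) (total 0); column heights now [5 5 5 5 1 2 0], max=5
Drop 4: Z rot3 at col 4 lands with bottom-row=1; cleared 0 line(s) (total 0); column heights now [5 5 5 5 3 4 0], max=5
Drop 5: I rot3 at col 6 lands with bottom-row=0; cleared 0 line(s) (total 0); column heights now [5 5 5 5 3 4 4], max=5

Answer: 5 5 5 5 3 4 4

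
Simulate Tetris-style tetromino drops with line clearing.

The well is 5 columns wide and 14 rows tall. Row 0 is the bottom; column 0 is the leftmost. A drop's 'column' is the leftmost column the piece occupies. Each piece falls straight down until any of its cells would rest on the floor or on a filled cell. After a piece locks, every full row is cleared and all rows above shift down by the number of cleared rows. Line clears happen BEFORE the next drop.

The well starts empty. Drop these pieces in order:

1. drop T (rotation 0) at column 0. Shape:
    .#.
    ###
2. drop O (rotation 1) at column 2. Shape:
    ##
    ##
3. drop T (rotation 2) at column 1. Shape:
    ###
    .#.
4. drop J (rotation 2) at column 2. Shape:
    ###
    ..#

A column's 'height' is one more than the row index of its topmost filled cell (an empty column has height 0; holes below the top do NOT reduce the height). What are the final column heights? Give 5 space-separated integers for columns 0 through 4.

Drop 1: T rot0 at col 0 lands with bottom-row=0; cleared 0 line(s) (total 0); column heights now [1 2 1 0 0], max=2
Drop 2: O rot1 at col 2 lands with bottom-row=1; cleared 0 line(s) (total 0); column heights now [1 2 3 3 0], max=3
Drop 3: T rot2 at col 1 lands with bottom-row=3; cleared 0 line(s) (total 0); column heights now [1 5 5 5 0], max=5
Drop 4: J rot2 at col 2 lands with bottom-row=4; cleared 0 line(s) (total 0); column heights now [1 5 6 6 6], max=6

Answer: 1 5 6 6 6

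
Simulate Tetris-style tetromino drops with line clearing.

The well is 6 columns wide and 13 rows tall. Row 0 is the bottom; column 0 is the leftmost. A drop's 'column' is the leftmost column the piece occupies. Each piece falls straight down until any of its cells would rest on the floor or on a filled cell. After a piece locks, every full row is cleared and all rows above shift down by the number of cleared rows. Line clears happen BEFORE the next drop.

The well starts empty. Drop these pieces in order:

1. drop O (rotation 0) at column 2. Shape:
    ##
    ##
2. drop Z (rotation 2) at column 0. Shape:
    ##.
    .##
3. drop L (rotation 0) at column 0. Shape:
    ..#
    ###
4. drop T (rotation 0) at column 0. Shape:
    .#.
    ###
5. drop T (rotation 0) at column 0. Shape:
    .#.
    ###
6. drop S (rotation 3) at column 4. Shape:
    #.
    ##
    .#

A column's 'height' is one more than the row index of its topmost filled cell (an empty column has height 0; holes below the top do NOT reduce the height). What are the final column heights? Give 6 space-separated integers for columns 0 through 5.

Drop 1: O rot0 at col 2 lands with bottom-row=0; cleared 0 line(s) (total 0); column heights now [0 0 2 2 0 0], max=2
Drop 2: Z rot2 at col 0 lands with bottom-row=2; cleared 0 line(s) (total 0); column heights now [4 4 3 2 0 0], max=4
Drop 3: L rot0 at col 0 lands with bottom-row=4; cleared 0 line(s) (total 0); column heights now [5 5 6 2 0 0], max=6
Drop 4: T rot0 at col 0 lands with bottom-row=6; cleared 0 line(s) (total 0); column heights now [7 8 7 2 0 0], max=8
Drop 5: T rot0 at col 0 lands with bottom-row=8; cleared 0 line(s) (total 0); column heights now [9 10 9 2 0 0], max=10
Drop 6: S rot3 at col 4 lands with bottom-row=0; cleared 0 line(s) (total 0); column heights now [9 10 9 2 3 2], max=10

Answer: 9 10 9 2 3 2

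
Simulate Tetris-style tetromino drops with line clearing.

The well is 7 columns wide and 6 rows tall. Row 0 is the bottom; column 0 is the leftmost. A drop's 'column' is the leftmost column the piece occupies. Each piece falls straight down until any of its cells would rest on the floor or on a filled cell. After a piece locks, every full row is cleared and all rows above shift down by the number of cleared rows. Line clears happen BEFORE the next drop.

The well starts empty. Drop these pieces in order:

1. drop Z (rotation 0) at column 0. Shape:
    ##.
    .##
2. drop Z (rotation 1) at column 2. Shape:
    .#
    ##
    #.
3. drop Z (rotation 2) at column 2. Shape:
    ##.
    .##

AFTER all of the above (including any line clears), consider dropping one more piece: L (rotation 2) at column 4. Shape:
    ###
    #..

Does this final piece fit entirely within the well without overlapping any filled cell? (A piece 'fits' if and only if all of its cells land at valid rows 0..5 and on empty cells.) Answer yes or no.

Drop 1: Z rot0 at col 0 lands with bottom-row=0; cleared 0 line(s) (total 0); column heights now [2 2 1 0 0 0 0], max=2
Drop 2: Z rot1 at col 2 lands with bottom-row=1; cleared 0 line(s) (total 0); column heights now [2 2 3 4 0 0 0], max=4
Drop 3: Z rot2 at col 2 lands with bottom-row=4; cleared 0 line(s) (total 0); column heights now [2 2 6 6 5 0 0], max=6
Test piece L rot2 at col 4 (width 3): heights before test = [2 2 6 6 5 0 0]; fits = False

Answer: no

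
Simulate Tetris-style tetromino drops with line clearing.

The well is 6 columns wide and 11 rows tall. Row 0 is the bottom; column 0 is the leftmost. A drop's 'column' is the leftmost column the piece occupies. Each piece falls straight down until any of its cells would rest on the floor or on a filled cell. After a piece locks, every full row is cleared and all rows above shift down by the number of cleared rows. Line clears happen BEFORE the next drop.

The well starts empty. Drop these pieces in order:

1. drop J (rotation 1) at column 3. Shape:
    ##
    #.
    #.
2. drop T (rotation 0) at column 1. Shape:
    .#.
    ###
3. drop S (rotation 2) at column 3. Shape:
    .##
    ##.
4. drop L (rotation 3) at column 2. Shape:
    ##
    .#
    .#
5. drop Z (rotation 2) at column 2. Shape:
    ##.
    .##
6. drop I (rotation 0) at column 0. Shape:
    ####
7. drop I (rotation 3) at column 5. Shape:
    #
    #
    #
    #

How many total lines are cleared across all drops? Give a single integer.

Drop 1: J rot1 at col 3 lands with bottom-row=0; cleared 0 line(s) (total 0); column heights now [0 0 0 3 3 0], max=3
Drop 2: T rot0 at col 1 lands with bottom-row=3; cleared 0 line(s) (total 0); column heights now [0 4 5 4 3 0], max=5
Drop 3: S rot2 at col 3 lands with bottom-row=4; cleared 0 line(s) (total 0); column heights now [0 4 5 5 6 6], max=6
Drop 4: L rot3 at col 2 lands with bottom-row=5; cleared 0 line(s) (total 0); column heights now [0 4 8 8 6 6], max=8
Drop 5: Z rot2 at col 2 lands with bottom-row=8; cleared 0 line(s) (total 0); column heights now [0 4 10 10 9 6], max=10
Drop 6: I rot0 at col 0 lands with bottom-row=10; cleared 0 line(s) (total 0); column heights now [11 11 11 11 9 6], max=11
Drop 7: I rot3 at col 5 lands with bottom-row=6; cleared 0 line(s) (total 0); column heights now [11 11 11 11 9 10], max=11

Answer: 0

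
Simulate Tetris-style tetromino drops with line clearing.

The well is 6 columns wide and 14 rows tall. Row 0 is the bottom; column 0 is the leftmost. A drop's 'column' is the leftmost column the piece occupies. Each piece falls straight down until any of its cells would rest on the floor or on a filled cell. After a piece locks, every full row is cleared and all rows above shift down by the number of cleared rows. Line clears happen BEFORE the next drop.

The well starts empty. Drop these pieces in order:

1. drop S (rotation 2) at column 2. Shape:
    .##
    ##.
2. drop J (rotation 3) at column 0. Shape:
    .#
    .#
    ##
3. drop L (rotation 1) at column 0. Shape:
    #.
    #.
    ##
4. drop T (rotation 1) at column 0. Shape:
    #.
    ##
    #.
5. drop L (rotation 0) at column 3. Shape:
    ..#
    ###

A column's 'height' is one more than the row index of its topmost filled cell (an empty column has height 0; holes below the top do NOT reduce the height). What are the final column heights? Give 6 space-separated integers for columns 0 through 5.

Drop 1: S rot2 at col 2 lands with bottom-row=0; cleared 0 line(s) (total 0); column heights now [0 0 1 2 2 0], max=2
Drop 2: J rot3 at col 0 lands with bottom-row=0; cleared 0 line(s) (total 0); column heights now [1 3 1 2 2 0], max=3
Drop 3: L rot1 at col 0 lands with bottom-row=3; cleared 0 line(s) (total 0); column heights now [6 4 1 2 2 0], max=6
Drop 4: T rot1 at col 0 lands with bottom-row=6; cleared 0 line(s) (total 0); column heights now [9 8 1 2 2 0], max=9
Drop 5: L rot0 at col 3 lands with bottom-row=2; cleared 0 line(s) (total 0); column heights now [9 8 1 3 3 4], max=9

Answer: 9 8 1 3 3 4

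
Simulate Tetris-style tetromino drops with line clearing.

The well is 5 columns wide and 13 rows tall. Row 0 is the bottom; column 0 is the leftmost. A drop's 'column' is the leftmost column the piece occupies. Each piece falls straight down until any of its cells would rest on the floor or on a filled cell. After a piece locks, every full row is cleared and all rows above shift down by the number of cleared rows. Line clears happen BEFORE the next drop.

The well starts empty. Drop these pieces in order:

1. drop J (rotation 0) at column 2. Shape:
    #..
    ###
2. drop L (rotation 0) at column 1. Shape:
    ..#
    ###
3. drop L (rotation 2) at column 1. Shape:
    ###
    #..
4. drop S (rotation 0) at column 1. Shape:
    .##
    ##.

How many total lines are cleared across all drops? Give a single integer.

Drop 1: J rot0 at col 2 lands with bottom-row=0; cleared 0 line(s) (total 0); column heights now [0 0 2 1 1], max=2
Drop 2: L rot0 at col 1 lands with bottom-row=2; cleared 0 line(s) (total 0); column heights now [0 3 3 4 1], max=4
Drop 3: L rot2 at col 1 lands with bottom-row=3; cleared 0 line(s) (total 0); column heights now [0 5 5 5 1], max=5
Drop 4: S rot0 at col 1 lands with bottom-row=5; cleared 0 line(s) (total 0); column heights now [0 6 7 7 1], max=7

Answer: 0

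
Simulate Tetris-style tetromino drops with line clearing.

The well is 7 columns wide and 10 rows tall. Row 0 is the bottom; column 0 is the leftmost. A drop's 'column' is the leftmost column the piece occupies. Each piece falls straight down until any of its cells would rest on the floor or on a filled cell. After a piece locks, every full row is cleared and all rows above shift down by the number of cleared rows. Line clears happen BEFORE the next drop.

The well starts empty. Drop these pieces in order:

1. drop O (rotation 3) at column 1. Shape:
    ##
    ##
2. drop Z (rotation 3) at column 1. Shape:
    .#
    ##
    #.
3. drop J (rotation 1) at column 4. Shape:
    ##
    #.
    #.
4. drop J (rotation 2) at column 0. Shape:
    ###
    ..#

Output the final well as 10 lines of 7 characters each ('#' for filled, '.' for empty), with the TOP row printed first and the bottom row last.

Drop 1: O rot3 at col 1 lands with bottom-row=0; cleared 0 line(s) (total 0); column heights now [0 2 2 0 0 0 0], max=2
Drop 2: Z rot3 at col 1 lands with bottom-row=2; cleared 0 line(s) (total 0); column heights now [0 4 5 0 0 0 0], max=5
Drop 3: J rot1 at col 4 lands with bottom-row=0; cleared 0 line(s) (total 0); column heights now [0 4 5 0 3 3 0], max=5
Drop 4: J rot2 at col 0 lands with bottom-row=5; cleared 0 line(s) (total 0); column heights now [7 7 7 0 3 3 0], max=7

Answer: .......
.......
.......
###....
..#....
..#....
.##....
.#..##.
.##.#..
.##.#..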